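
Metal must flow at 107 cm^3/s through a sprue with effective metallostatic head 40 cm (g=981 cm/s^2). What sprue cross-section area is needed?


Formula: v = sqrt(2*g*h), A = Q/v
Velocity: v = sqrt(2 * 981 * 40) = sqrt(78480) = 280.1428 cm/s
Sprue area: A = Q / v = 107 / 280.1428 = 0.3819 cm^2

0.3819 cm^2


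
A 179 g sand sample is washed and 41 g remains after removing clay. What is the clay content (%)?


Formula: Clay% = (W_total - W_washed) / W_total * 100
Clay mass = 179 - 41 = 138 g
Clay% = 138 / 179 * 100 = 77.0950%

Final answer: 77.0950%


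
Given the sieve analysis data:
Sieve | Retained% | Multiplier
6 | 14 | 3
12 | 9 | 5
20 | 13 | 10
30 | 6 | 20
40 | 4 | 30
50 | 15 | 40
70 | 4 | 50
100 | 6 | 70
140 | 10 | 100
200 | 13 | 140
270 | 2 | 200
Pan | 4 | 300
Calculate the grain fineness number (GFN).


Formula: GFN = sum(pct * multiplier) / sum(pct)
sum(pct * multiplier) = 6097
sum(pct) = 100
GFN = 6097 / 100 = 60.97

Final answer: 60.97


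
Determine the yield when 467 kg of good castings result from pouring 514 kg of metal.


Formula: Casting Yield = (W_good / W_total) * 100
Yield = (467 kg / 514 kg) * 100 = 90.8560%

90.8560%


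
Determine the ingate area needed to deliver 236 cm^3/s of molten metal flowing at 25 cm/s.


Formula: A_ingate = Q / v  (continuity equation)
A = 236 cm^3/s / 25 cm/s = 9.4400 cm^2

9.4400 cm^2


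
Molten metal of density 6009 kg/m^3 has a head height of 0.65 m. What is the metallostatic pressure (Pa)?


Formula: P = rho * g * h
rho * g = 6009 * 9.81 = 58948.29 N/m^3
P = 58948.29 * 0.65 = 38316.3885 Pa

Answer: 38316.3885 Pa


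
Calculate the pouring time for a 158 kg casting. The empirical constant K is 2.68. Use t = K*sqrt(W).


Formula: t = K * sqrt(W)
sqrt(W) = sqrt(158) = 12.56981
t = 2.68 * 12.56981 = 33.6871 s

Final answer: 33.6871 s


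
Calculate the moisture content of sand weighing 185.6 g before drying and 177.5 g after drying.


Formula: MC = (W_wet - W_dry) / W_wet * 100
Water mass = 185.6 - 177.5 = 8.1 g
MC = 8.1 / 185.6 * 100 = 4.3642%


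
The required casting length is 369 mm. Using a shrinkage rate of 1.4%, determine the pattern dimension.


Formula: L_pattern = L_casting * (1 + shrinkage_rate/100)
Shrinkage factor = 1 + 1.4/100 = 1.014
L_pattern = 369 mm * 1.014 = 374.1660 mm


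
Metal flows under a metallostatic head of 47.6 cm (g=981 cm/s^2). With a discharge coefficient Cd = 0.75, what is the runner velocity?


Formula: v = Cd * sqrt(2 * g * h)  (Torricelli with discharge coefficient)
2*g*h = 2 * 981 * 47.6 = 93391.2 cm^2/s^2
sqrt(93391.2) = 305.59974 cm/s
v = 0.75 * 305.59974 = 229.1998 cm/s

229.1998 cm/s


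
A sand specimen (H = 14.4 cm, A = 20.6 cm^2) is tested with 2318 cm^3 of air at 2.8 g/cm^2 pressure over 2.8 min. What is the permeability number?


Formula: Permeability Number P = (V * H) / (p * A * t)
Numerator: V * H = 2318 * 14.4 = 33379.2
Denominator: p * A * t = 2.8 * 20.6 * 2.8 = 161.504
P = 33379.2 / 161.504 = 206.6772


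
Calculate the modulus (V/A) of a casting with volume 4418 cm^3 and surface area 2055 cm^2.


Formula: Casting Modulus M = V / A
M = 4418 cm^3 / 2055 cm^2 = 2.1499 cm

2.1499 cm


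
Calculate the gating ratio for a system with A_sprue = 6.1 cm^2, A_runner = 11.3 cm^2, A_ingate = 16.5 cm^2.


Sprue:Runner:Ingate = 1 : 11.3/6.1 : 16.5/6.1 = 1:1.85:2.70


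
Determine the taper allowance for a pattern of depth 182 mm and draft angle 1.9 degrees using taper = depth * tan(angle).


Formula: taper = depth * tan(draft_angle)
tan(1.9 deg) = 0.0331734
taper = 182 mm * 0.0331734 = 6.0376 mm

6.0376 mm


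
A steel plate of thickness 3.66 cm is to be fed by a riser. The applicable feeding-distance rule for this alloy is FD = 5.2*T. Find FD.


Formula: FD = 5.2 * T  (riser feeding-distance rule)
FD = 5.2 * 3.66 cm = 19.0320 cm

Answer: 19.0320 cm


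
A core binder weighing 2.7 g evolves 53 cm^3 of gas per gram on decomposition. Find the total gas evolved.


Formula: V_gas = W_binder * gas_evolution_rate
V = 2.7 g * 53 cm^3/g = 143.1000 cm^3

Answer: 143.1000 cm^3


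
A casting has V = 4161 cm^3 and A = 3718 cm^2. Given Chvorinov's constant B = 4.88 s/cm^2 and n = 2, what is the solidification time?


Formula: t_s = B * (V/A)^n  (Chvorinov's rule, n=2)
Modulus M = V/A = 4161/3718 = 1.119150 cm
M^2 = 1.119150^2 = 1.252497 cm^2
t_s = 4.88 * 1.252497 = 6.1122 s

6.1122 s


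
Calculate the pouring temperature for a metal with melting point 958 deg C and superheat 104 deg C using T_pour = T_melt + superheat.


Formula: T_pour = T_melt + Superheat
T_pour = 958 + 104 = 1062 deg C

Final answer: 1062 deg C


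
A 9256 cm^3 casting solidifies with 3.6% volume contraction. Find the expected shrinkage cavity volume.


Formula: V_shrink = V_casting * shrinkage_pct / 100
V_shrink = 9256 cm^3 * 3.6 / 100 = 333.2160 cm^3


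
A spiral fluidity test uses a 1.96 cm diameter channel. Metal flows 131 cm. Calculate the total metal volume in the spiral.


Formula: V = pi * (d/2)^2 * L  (cylinder volume)
Radius = 1.96/2 = 0.98 cm
V = pi * 0.98^2 * 131 = 395.2513 cm^3

Answer: 395.2513 cm^3


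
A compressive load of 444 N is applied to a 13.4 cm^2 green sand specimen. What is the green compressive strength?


Formula: Compressive Strength = Force / Area
Strength = 444 N / 13.4 cm^2 = 33.1343 N/cm^2

Answer: 33.1343 N/cm^2


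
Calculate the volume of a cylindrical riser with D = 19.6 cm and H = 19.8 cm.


Formula: V = pi * (D/2)^2 * H  (cylinder volume)
Radius = D/2 = 19.6/2 = 9.8 cm
V = pi * 9.8^2 * 19.8 = 5974.0275 cm^3

Answer: 5974.0275 cm^3


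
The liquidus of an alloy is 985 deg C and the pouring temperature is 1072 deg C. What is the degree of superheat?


Formula: Superheat = T_pour - T_melt
Superheat = 1072 - 985 = 87 deg C

Answer: 87 deg C


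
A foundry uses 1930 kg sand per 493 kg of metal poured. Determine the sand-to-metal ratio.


Formula: Sand-to-Metal Ratio = W_sand / W_metal
Ratio = 1930 kg / 493 kg = 3.9148


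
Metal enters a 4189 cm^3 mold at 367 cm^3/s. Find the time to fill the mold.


Formula: t_fill = V_mold / Q_flow
t = 4189 cm^3 / 367 cm^3/s = 11.4142 s


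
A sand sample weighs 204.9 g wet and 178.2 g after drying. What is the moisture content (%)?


Formula: MC = (W_wet - W_dry) / W_wet * 100
Water mass = 204.9 - 178.2 = 26.7 g
MC = 26.7 / 204.9 * 100 = 13.0307%

Final answer: 13.0307%


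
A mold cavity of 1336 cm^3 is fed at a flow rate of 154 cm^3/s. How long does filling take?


Formula: t_fill = V_mold / Q_flow
t = 1336 cm^3 / 154 cm^3/s = 8.6753 s

Final answer: 8.6753 s


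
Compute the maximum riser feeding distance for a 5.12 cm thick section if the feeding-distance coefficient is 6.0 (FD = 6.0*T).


Formula: FD = 6.0 * T  (riser feeding-distance rule)
FD = 6.0 * 5.12 cm = 30.7200 cm

Answer: 30.7200 cm


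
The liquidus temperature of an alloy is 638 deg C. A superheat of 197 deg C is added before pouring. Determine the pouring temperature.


Formula: T_pour = T_melt + Superheat
T_pour = 638 + 197 = 835 deg C

Answer: 835 deg C


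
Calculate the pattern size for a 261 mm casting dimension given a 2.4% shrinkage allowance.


Formula: L_pattern = L_casting * (1 + shrinkage_rate/100)
Shrinkage factor = 1 + 2.4/100 = 1.024
L_pattern = 261 mm * 1.024 = 267.2640 mm

267.2640 mm


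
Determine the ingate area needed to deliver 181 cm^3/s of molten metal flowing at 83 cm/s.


Formula: A_ingate = Q / v  (continuity equation)
A = 181 cm^3/s / 83 cm/s = 2.1807 cm^2

Answer: 2.1807 cm^2


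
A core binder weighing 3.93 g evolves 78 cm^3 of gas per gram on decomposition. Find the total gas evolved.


Formula: V_gas = W_binder * gas_evolution_rate
V = 3.93 g * 78 cm^3/g = 306.5400 cm^3

Final answer: 306.5400 cm^3


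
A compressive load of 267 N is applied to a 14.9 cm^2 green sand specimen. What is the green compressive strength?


Formula: Compressive Strength = Force / Area
Strength = 267 N / 14.9 cm^2 = 17.9195 N/cm^2

17.9195 N/cm^2


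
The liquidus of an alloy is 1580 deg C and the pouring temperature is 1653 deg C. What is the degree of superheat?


Formula: Superheat = T_pour - T_melt
Superheat = 1653 - 1580 = 73 deg C


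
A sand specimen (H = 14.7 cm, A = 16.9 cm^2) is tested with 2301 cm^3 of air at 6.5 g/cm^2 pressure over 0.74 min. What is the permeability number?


Formula: Permeability Number P = (V * H) / (p * A * t)
Numerator: V * H = 2301 * 14.7 = 33824.7
Denominator: p * A * t = 6.5 * 16.9 * 0.74 = 81.289
P = 33824.7 / 81.289 = 416.1043

Final answer: 416.1043


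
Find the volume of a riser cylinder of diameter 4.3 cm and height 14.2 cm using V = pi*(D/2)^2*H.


Formula: V = pi * (D/2)^2 * H  (cylinder volume)
Radius = D/2 = 4.3/2 = 2.15 cm
V = pi * 2.15^2 * 14.2 = 206.2126 cm^3

Final answer: 206.2126 cm^3


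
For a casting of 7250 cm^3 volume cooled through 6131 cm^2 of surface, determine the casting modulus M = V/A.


Formula: Casting Modulus M = V / A
M = 7250 cm^3 / 6131 cm^2 = 1.1825 cm


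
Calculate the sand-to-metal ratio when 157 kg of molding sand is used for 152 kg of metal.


Formula: Sand-to-Metal Ratio = W_sand / W_metal
Ratio = 157 kg / 152 kg = 1.0329


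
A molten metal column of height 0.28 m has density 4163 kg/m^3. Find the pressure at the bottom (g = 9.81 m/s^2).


Formula: P = rho * g * h
rho * g = 4163 * 9.81 = 40839.03 N/m^3
P = 40839.03 * 0.28 = 11434.9284 Pa

Final answer: 11434.9284 Pa


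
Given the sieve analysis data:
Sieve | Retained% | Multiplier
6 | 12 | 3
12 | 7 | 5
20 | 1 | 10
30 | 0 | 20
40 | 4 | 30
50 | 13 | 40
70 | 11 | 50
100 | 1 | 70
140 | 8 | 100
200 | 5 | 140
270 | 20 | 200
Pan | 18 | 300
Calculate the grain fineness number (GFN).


Formula: GFN = sum(pct * multiplier) / sum(pct)
sum(pct * multiplier) = 12241
sum(pct) = 100
GFN = 12241 / 100 = 122.41

Final answer: 122.41


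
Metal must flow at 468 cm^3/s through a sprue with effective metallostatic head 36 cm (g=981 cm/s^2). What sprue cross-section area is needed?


Formula: v = sqrt(2*g*h), A = Q/v
Velocity: v = sqrt(2 * 981 * 36) = sqrt(70632) = 265.7668 cm/s
Sprue area: A = Q / v = 468 / 265.7668 = 1.7609 cm^2


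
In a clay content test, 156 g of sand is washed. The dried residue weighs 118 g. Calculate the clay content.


Formula: Clay% = (W_total - W_washed) / W_total * 100
Clay mass = 156 - 118 = 38 g
Clay% = 38 / 156 * 100 = 24.3590%

Final answer: 24.3590%


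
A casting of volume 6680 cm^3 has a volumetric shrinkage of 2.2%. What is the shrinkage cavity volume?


Formula: V_shrink = V_casting * shrinkage_pct / 100
V_shrink = 6680 cm^3 * 2.2 / 100 = 146.9600 cm^3

Answer: 146.9600 cm^3


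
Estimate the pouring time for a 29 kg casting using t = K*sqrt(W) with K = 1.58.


Formula: t = K * sqrt(W)
sqrt(W) = sqrt(29) = 5.38516
t = 1.58 * 5.38516 = 8.5086 s

Final answer: 8.5086 s


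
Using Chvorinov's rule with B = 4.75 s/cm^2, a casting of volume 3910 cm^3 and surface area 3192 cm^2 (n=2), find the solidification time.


Formula: t_s = B * (V/A)^n  (Chvorinov's rule, n=2)
Modulus M = V/A = 3910/3192 = 1.224937 cm
M^2 = 1.224937^2 = 1.500471 cm^2
t_s = 4.75 * 1.500471 = 7.1272 s


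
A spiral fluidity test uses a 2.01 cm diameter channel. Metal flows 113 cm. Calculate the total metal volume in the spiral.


Formula: V = pi * (d/2)^2 * L  (cylinder volume)
Radius = 2.01/2 = 1.005 cm
V = pi * 1.005^2 * 113 = 358.5588 cm^3


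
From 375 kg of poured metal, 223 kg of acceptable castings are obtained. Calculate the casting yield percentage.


Formula: Casting Yield = (W_good / W_total) * 100
Yield = (223 kg / 375 kg) * 100 = 59.4667%

Final answer: 59.4667%


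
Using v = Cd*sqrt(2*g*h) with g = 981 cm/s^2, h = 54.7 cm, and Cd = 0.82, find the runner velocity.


Formula: v = Cd * sqrt(2 * g * h)  (Torricelli with discharge coefficient)
2*g*h = 2 * 981 * 54.7 = 107321.4 cm^2/s^2
sqrt(107321.4) = 327.59945 cm/s
v = 0.82 * 327.59945 = 268.6315 cm/s

268.6315 cm/s


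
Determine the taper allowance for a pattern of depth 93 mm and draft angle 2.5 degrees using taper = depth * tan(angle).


Formula: taper = depth * tan(draft_angle)
tan(2.5 deg) = 0.0436609
taper = 93 mm * 0.0436609 = 4.0605 mm

Final answer: 4.0605 mm


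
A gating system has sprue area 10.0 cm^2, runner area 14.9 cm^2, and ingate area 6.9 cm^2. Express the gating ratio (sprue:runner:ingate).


Sprue:Runner:Ingate = 1 : 14.9/10.0 : 6.9/10.0 = 1:1.49:0.69

1:1.49:0.69


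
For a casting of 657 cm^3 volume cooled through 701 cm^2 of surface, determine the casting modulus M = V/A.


Formula: Casting Modulus M = V / A
M = 657 cm^3 / 701 cm^2 = 0.9372 cm

0.9372 cm


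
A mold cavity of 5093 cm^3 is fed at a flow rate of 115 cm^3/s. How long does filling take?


Formula: t_fill = V_mold / Q_flow
t = 5093 cm^3 / 115 cm^3/s = 44.2870 s


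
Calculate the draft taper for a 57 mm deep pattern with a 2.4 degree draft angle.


Formula: taper = depth * tan(draft_angle)
tan(2.4 deg) = 0.0419124
taper = 57 mm * 0.0419124 = 2.3890 mm

2.3890 mm


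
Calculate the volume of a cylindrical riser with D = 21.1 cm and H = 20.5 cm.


Formula: V = pi * (D/2)^2 * H  (cylinder volume)
Radius = D/2 = 21.1/2 = 10.55 cm
V = pi * 10.55^2 * 20.5 = 7168.1759 cm^3


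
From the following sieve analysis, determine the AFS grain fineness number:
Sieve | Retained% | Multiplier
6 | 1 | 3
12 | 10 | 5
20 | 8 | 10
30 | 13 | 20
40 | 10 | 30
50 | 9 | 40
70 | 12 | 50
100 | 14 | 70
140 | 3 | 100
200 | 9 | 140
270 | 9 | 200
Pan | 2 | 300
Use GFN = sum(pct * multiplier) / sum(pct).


Formula: GFN = sum(pct * multiplier) / sum(pct)
sum(pct * multiplier) = 6593
sum(pct) = 100
GFN = 6593 / 100 = 65.93


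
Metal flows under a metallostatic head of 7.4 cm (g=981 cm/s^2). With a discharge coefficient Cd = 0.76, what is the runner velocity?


Formula: v = Cd * sqrt(2 * g * h)  (Torricelli with discharge coefficient)
2*g*h = 2 * 981 * 7.4 = 14518.8 cm^2/s^2
sqrt(14518.8) = 120.49398 cm/s
v = 0.76 * 120.49398 = 91.5754 cm/s


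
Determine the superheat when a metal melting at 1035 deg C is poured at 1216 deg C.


Formula: Superheat = T_pour - T_melt
Superheat = 1216 - 1035 = 181 deg C

Final answer: 181 deg C


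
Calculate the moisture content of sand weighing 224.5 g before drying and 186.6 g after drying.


Formula: MC = (W_wet - W_dry) / W_wet * 100
Water mass = 224.5 - 186.6 = 37.9 g
MC = 37.9 / 224.5 * 100 = 16.8820%


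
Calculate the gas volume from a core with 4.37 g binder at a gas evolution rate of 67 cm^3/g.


Formula: V_gas = W_binder * gas_evolution_rate
V = 4.37 g * 67 cm^3/g = 292.7900 cm^3

Final answer: 292.7900 cm^3


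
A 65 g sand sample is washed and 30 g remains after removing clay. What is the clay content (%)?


Formula: Clay% = (W_total - W_washed) / W_total * 100
Clay mass = 65 - 30 = 35 g
Clay% = 35 / 65 * 100 = 53.8462%

Answer: 53.8462%


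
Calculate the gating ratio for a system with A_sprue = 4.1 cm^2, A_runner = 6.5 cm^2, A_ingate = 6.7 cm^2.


Sprue:Runner:Ingate = 1 : 6.5/4.1 : 6.7/4.1 = 1:1.59:1.63

Final answer: 1:1.59:1.63


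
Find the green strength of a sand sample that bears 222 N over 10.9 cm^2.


Formula: Compressive Strength = Force / Area
Strength = 222 N / 10.9 cm^2 = 20.3670 N/cm^2

20.3670 N/cm^2


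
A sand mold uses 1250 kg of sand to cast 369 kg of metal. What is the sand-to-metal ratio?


Formula: Sand-to-Metal Ratio = W_sand / W_metal
Ratio = 1250 kg / 369 kg = 3.3875

Answer: 3.3875


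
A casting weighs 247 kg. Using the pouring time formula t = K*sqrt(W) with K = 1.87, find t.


Formula: t = K * sqrt(W)
sqrt(W) = sqrt(247) = 15.71623
t = 1.87 * 15.71623 = 29.3894 s

29.3894 s


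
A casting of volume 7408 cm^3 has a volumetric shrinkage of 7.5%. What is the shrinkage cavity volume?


Formula: V_shrink = V_casting * shrinkage_pct / 100
V_shrink = 7408 cm^3 * 7.5 / 100 = 555.6000 cm^3

Answer: 555.6000 cm^3


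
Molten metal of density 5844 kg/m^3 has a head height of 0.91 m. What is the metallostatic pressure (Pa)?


Formula: P = rho * g * h
rho * g = 5844 * 9.81 = 57329.64 N/m^3
P = 57329.64 * 0.91 = 52169.9724 Pa


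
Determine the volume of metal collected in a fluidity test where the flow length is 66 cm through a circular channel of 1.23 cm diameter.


Formula: V = pi * (d/2)^2 * L  (cylinder volume)
Radius = 1.23/2 = 0.615 cm
V = pi * 0.615^2 * 66 = 78.4231 cm^3

Answer: 78.4231 cm^3


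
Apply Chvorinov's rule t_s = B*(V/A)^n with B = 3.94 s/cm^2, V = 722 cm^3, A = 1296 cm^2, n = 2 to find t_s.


Formula: t_s = B * (V/A)^n  (Chvorinov's rule, n=2)
Modulus M = V/A = 722/1296 = 0.557099 cm
M^2 = 0.557099^2 = 0.310359 cm^2
t_s = 3.94 * 0.310359 = 1.2228 s

1.2228 s


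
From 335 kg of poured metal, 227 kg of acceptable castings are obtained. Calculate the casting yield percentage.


Formula: Casting Yield = (W_good / W_total) * 100
Yield = (227 kg / 335 kg) * 100 = 67.7612%

67.7612%


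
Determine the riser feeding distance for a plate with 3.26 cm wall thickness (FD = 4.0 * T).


Formula: FD = 4.0 * T  (riser feeding-distance rule)
FD = 4.0 * 3.26 cm = 13.0400 cm


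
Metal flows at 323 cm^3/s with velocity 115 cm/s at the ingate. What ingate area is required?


Formula: A_ingate = Q / v  (continuity equation)
A = 323 cm^3/s / 115 cm/s = 2.8087 cm^2

2.8087 cm^2


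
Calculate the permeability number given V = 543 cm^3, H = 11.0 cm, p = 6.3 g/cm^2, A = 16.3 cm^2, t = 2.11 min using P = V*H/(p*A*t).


Formula: Permeability Number P = (V * H) / (p * A * t)
Numerator: V * H = 543 * 11.0 = 5973.0
Denominator: p * A * t = 6.3 * 16.3 * 2.11 = 216.6759
P = 5973.0 / 216.6759 = 27.5665

Answer: 27.5665


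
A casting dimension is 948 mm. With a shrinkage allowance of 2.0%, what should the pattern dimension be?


Formula: L_pattern = L_casting * (1 + shrinkage_rate/100)
Shrinkage factor = 1 + 2.0/100 = 1.02
L_pattern = 948 mm * 1.02 = 966.9600 mm

966.9600 mm


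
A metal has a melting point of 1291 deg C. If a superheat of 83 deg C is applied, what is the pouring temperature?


Formula: T_pour = T_melt + Superheat
T_pour = 1291 + 83 = 1374 deg C

1374 deg C


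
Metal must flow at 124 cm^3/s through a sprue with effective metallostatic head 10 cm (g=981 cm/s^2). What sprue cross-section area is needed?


Formula: v = sqrt(2*g*h), A = Q/v
Velocity: v = sqrt(2 * 981 * 10) = sqrt(19620) = 140.0714 cm/s
Sprue area: A = Q / v = 124 / 140.0714 = 0.8853 cm^2

Final answer: 0.8853 cm^2


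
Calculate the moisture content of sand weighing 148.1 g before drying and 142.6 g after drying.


Formula: MC = (W_wet - W_dry) / W_wet * 100
Water mass = 148.1 - 142.6 = 5.5 g
MC = 5.5 / 148.1 * 100 = 3.7137%

Final answer: 3.7137%


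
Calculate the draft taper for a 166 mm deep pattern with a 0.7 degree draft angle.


Formula: taper = depth * tan(draft_angle)
tan(0.7 deg) = 0.0122179
taper = 166 mm * 0.0122179 = 2.0282 mm

2.0282 mm


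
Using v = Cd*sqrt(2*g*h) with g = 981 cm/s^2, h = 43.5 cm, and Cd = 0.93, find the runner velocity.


Formula: v = Cd * sqrt(2 * g * h)  (Torricelli with discharge coefficient)
2*g*h = 2 * 981 * 43.5 = 85347.0 cm^2/s^2
sqrt(85347.0) = 292.14209 cm/s
v = 0.93 * 292.14209 = 271.6921 cm/s

271.6921 cm/s


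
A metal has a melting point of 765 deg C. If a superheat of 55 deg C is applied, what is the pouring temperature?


Formula: T_pour = T_melt + Superheat
T_pour = 765 + 55 = 820 deg C

Final answer: 820 deg C


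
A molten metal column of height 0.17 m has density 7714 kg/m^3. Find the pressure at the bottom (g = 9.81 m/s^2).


Formula: P = rho * g * h
rho * g = 7714 * 9.81 = 75674.34 N/m^3
P = 75674.34 * 0.17 = 12864.6378 Pa

Answer: 12864.6378 Pa


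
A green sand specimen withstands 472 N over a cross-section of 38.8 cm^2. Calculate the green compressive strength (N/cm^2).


Formula: Compressive Strength = Force / Area
Strength = 472 N / 38.8 cm^2 = 12.1649 N/cm^2


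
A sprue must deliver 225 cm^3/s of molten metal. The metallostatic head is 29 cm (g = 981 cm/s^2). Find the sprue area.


Formula: v = sqrt(2*g*h), A = Q/v
Velocity: v = sqrt(2 * 981 * 29) = sqrt(56898) = 238.5330 cm/s
Sprue area: A = Q / v = 225 / 238.5330 = 0.9433 cm^2

Final answer: 0.9433 cm^2


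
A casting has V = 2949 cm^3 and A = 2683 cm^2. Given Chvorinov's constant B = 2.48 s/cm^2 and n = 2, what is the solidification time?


Formula: t_s = B * (V/A)^n  (Chvorinov's rule, n=2)
Modulus M = V/A = 2949/2683 = 1.099143 cm
M^2 = 1.099143^2 = 1.208115 cm^2
t_s = 2.48 * 1.208115 = 2.9961 s

2.9961 s


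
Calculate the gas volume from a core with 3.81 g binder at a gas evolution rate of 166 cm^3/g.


Formula: V_gas = W_binder * gas_evolution_rate
V = 3.81 g * 166 cm^3/g = 632.4600 cm^3

Final answer: 632.4600 cm^3


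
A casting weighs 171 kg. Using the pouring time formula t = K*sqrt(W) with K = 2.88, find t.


Formula: t = K * sqrt(W)
sqrt(W) = sqrt(171) = 13.07670
t = 2.88 * 13.07670 = 37.6609 s


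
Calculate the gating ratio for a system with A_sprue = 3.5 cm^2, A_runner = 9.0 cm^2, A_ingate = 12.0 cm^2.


Sprue:Runner:Ingate = 1 : 9.0/3.5 : 12.0/3.5 = 1:2.57:3.43


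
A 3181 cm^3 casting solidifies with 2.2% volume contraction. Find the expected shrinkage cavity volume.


Formula: V_shrink = V_casting * shrinkage_pct / 100
V_shrink = 3181 cm^3 * 2.2 / 100 = 69.9820 cm^3

Answer: 69.9820 cm^3


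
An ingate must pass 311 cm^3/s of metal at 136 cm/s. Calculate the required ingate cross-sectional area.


Formula: A_ingate = Q / v  (continuity equation)
A = 311 cm^3/s / 136 cm/s = 2.2868 cm^2

Answer: 2.2868 cm^2


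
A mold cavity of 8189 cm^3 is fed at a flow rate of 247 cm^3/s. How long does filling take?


Formula: t_fill = V_mold / Q_flow
t = 8189 cm^3 / 247 cm^3/s = 33.1538 s

Answer: 33.1538 s


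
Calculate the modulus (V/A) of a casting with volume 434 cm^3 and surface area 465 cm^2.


Formula: Casting Modulus M = V / A
M = 434 cm^3 / 465 cm^2 = 0.9333 cm

0.9333 cm


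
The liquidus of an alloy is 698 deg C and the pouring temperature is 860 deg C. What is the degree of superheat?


Formula: Superheat = T_pour - T_melt
Superheat = 860 - 698 = 162 deg C

Answer: 162 deg C


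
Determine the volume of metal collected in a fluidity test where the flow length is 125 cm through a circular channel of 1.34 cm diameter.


Formula: V = pi * (d/2)^2 * L  (cylinder volume)
Radius = 1.34/2 = 0.67 cm
V = pi * 0.67^2 * 125 = 176.2826 cm^3

176.2826 cm^3


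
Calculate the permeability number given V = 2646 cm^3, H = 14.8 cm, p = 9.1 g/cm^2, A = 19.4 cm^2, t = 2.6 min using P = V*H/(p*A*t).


Formula: Permeability Number P = (V * H) / (p * A * t)
Numerator: V * H = 2646 * 14.8 = 39160.8
Denominator: p * A * t = 9.1 * 19.4 * 2.6 = 459.004
P = 39160.8 / 459.004 = 85.3169

85.3169


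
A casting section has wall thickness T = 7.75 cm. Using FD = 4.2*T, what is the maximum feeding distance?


Formula: FD = 4.2 * T  (riser feeding-distance rule)
FD = 4.2 * 7.75 cm = 32.5500 cm


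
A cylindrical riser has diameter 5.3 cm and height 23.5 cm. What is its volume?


Formula: V = pi * (D/2)^2 * H  (cylinder volume)
Radius = D/2 = 5.3/2 = 2.65 cm
V = pi * 2.65^2 * 23.5 = 518.4531 cm^3


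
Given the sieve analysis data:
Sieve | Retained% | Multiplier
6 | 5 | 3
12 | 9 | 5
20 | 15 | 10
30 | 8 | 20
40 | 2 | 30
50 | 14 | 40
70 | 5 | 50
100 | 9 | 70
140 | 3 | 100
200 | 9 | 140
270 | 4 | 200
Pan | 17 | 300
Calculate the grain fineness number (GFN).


Formula: GFN = sum(pct * multiplier) / sum(pct)
sum(pct * multiplier) = 9330
sum(pct) = 100
GFN = 9330 / 100 = 93.30

Final answer: 93.30


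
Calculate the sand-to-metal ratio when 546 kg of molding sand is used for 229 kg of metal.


Formula: Sand-to-Metal Ratio = W_sand / W_metal
Ratio = 546 kg / 229 kg = 2.3843

Final answer: 2.3843


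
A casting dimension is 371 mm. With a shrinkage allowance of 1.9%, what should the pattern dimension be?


Formula: L_pattern = L_casting * (1 + shrinkage_rate/100)
Shrinkage factor = 1 + 1.9/100 = 1.019
L_pattern = 371 mm * 1.019 = 378.0490 mm


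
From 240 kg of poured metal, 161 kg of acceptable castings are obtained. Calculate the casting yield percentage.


Formula: Casting Yield = (W_good / W_total) * 100
Yield = (161 kg / 240 kg) * 100 = 67.0833%


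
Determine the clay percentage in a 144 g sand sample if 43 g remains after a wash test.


Formula: Clay% = (W_total - W_washed) / W_total * 100
Clay mass = 144 - 43 = 101 g
Clay% = 101 / 144 * 100 = 70.1389%

Final answer: 70.1389%


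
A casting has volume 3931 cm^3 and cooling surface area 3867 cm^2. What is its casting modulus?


Formula: Casting Modulus M = V / A
M = 3931 cm^3 / 3867 cm^2 = 1.0166 cm

Answer: 1.0166 cm


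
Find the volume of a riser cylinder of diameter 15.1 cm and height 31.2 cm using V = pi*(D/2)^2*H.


Formula: V = pi * (D/2)^2 * H  (cylinder volume)
Radius = D/2 = 15.1/2 = 7.55 cm
V = pi * 7.55^2 * 31.2 = 5587.2534 cm^3

Final answer: 5587.2534 cm^3


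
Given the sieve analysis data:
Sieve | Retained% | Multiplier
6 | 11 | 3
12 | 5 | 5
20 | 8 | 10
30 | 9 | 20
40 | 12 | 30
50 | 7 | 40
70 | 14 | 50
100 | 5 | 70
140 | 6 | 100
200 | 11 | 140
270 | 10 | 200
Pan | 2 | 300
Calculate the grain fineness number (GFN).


Formula: GFN = sum(pct * multiplier) / sum(pct)
sum(pct * multiplier) = 6748
sum(pct) = 100
GFN = 6748 / 100 = 67.48

Final answer: 67.48


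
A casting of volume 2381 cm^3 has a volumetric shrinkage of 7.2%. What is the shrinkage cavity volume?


Formula: V_shrink = V_casting * shrinkage_pct / 100
V_shrink = 2381 cm^3 * 7.2 / 100 = 171.4320 cm^3

Answer: 171.4320 cm^3


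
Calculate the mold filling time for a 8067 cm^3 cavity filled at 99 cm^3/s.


Formula: t_fill = V_mold / Q_flow
t = 8067 cm^3 / 99 cm^3/s = 81.4848 s

Final answer: 81.4848 s


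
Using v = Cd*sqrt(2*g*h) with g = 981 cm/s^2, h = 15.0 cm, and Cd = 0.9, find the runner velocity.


Formula: v = Cd * sqrt(2 * g * h)  (Torricelli with discharge coefficient)
2*g*h = 2 * 981 * 15.0 = 29430.0 cm^2/s^2
sqrt(29430.0) = 171.55174 cm/s
v = 0.9 * 171.55174 = 154.3966 cm/s

Final answer: 154.3966 cm/s


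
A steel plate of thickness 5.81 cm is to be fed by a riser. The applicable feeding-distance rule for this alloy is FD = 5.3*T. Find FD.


Formula: FD = 5.3 * T  (riser feeding-distance rule)
FD = 5.3 * 5.81 cm = 30.7930 cm

30.7930 cm


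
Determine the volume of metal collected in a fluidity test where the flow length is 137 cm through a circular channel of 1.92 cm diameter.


Formula: V = pi * (d/2)^2 * L  (cylinder volume)
Radius = 1.92/2 = 0.96 cm
V = pi * 0.96^2 * 137 = 396.6550 cm^3


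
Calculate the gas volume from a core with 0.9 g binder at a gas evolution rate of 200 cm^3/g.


Formula: V_gas = W_binder * gas_evolution_rate
V = 0.9 g * 200 cm^3/g = 180.0000 cm^3

Answer: 180.0000 cm^3


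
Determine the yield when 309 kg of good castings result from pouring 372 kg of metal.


Formula: Casting Yield = (W_good / W_total) * 100
Yield = (309 kg / 372 kg) * 100 = 83.0645%

83.0645%


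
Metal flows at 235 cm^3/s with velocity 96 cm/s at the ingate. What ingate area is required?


Formula: A_ingate = Q / v  (continuity equation)
A = 235 cm^3/s / 96 cm/s = 2.4479 cm^2

Answer: 2.4479 cm^2


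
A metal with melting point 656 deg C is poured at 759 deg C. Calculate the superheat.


Formula: Superheat = T_pour - T_melt
Superheat = 759 - 656 = 103 deg C

Answer: 103 deg C


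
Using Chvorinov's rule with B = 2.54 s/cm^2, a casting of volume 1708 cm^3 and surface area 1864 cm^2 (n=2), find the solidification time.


Formula: t_s = B * (V/A)^n  (Chvorinov's rule, n=2)
Modulus M = V/A = 1708/1864 = 0.916309 cm
M^2 = 0.916309^2 = 0.839622 cm^2
t_s = 2.54 * 0.839622 = 2.1326 s

Answer: 2.1326 s


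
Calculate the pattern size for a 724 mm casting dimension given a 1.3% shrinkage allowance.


Formula: L_pattern = L_casting * (1 + shrinkage_rate/100)
Shrinkage factor = 1 + 1.3/100 = 1.013
L_pattern = 724 mm * 1.013 = 733.4120 mm


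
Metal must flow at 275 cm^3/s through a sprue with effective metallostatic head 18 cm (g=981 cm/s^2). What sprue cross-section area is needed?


Formula: v = sqrt(2*g*h), A = Q/v
Velocity: v = sqrt(2 * 981 * 18) = sqrt(35316) = 187.9255 cm/s
Sprue area: A = Q / v = 275 / 187.9255 = 1.4633 cm^2

Answer: 1.4633 cm^2


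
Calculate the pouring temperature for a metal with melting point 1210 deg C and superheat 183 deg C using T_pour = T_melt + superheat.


Formula: T_pour = T_melt + Superheat
T_pour = 1210 + 183 = 1393 deg C

1393 deg C


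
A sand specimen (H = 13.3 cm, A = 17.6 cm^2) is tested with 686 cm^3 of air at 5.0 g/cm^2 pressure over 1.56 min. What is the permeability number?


Formula: Permeability Number P = (V * H) / (p * A * t)
Numerator: V * H = 686 * 13.3 = 9123.8
Denominator: p * A * t = 5.0 * 17.6 * 1.56 = 137.28
P = 9123.8 / 137.28 = 66.4612

Answer: 66.4612


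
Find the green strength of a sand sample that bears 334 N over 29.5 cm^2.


Formula: Compressive Strength = Force / Area
Strength = 334 N / 29.5 cm^2 = 11.3220 N/cm^2

11.3220 N/cm^2


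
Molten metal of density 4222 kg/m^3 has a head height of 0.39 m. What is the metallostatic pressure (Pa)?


Formula: P = rho * g * h
rho * g = 4222 * 9.81 = 41417.82 N/m^3
P = 41417.82 * 0.39 = 16152.9498 Pa

Answer: 16152.9498 Pa


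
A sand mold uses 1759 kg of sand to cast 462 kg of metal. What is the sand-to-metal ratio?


Formula: Sand-to-Metal Ratio = W_sand / W_metal
Ratio = 1759 kg / 462 kg = 3.8074


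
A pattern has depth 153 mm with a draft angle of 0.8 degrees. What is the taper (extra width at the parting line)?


Formula: taper = depth * tan(draft_angle)
tan(0.8 deg) = 0.0139635
taper = 153 mm * 0.0139635 = 2.1364 mm

Answer: 2.1364 mm


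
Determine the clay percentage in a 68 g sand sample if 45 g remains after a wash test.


Formula: Clay% = (W_total - W_washed) / W_total * 100
Clay mass = 68 - 45 = 23 g
Clay% = 23 / 68 * 100 = 33.8235%

Answer: 33.8235%


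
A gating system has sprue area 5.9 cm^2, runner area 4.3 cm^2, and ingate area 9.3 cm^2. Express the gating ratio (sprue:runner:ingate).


Sprue:Runner:Ingate = 1 : 4.3/5.9 : 9.3/5.9 = 1:0.73:1.58


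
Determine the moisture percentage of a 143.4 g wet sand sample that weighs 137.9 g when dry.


Formula: MC = (W_wet - W_dry) / W_wet * 100
Water mass = 143.4 - 137.9 = 5.5 g
MC = 5.5 / 143.4 * 100 = 3.8354%

Answer: 3.8354%


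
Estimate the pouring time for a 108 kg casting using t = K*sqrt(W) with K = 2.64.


Formula: t = K * sqrt(W)
sqrt(W) = sqrt(108) = 10.39230
t = 2.64 * 10.39230 = 27.4357 s


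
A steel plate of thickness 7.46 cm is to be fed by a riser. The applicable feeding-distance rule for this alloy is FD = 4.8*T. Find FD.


Formula: FD = 4.8 * T  (riser feeding-distance rule)
FD = 4.8 * 7.46 cm = 35.8080 cm

Answer: 35.8080 cm


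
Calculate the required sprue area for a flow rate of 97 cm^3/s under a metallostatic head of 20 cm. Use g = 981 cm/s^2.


Formula: v = sqrt(2*g*h), A = Q/v
Velocity: v = sqrt(2 * 981 * 20) = sqrt(39240) = 198.0909 cm/s
Sprue area: A = Q / v = 97 / 198.0909 = 0.4897 cm^2

Answer: 0.4897 cm^2


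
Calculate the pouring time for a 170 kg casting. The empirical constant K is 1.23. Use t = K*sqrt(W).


Formula: t = K * sqrt(W)
sqrt(W) = sqrt(170) = 13.03840
t = 1.23 * 13.03840 = 16.0372 s

Final answer: 16.0372 s


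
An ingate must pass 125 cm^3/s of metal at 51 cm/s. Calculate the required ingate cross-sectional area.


Formula: A_ingate = Q / v  (continuity equation)
A = 125 cm^3/s / 51 cm/s = 2.4510 cm^2


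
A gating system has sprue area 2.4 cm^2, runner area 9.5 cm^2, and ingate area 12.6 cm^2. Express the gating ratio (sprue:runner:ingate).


Sprue:Runner:Ingate = 1 : 9.5/2.4 : 12.6/2.4 = 1:3.96:5.25

Final answer: 1:3.96:5.25


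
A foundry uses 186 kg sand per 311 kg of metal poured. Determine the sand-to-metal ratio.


Formula: Sand-to-Metal Ratio = W_sand / W_metal
Ratio = 186 kg / 311 kg = 0.5981

0.5981


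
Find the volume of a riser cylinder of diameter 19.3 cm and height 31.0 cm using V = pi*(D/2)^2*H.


Formula: V = pi * (D/2)^2 * H  (cylinder volume)
Radius = D/2 = 19.3/2 = 9.65 cm
V = pi * 9.65^2 * 31.0 = 9069.1418 cm^3


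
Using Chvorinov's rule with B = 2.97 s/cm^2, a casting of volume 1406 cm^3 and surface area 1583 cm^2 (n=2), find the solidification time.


Formula: t_s = B * (V/A)^n  (Chvorinov's rule, n=2)
Modulus M = V/A = 1406/1583 = 0.888187 cm
M^2 = 0.888187^2 = 0.788876 cm^2
t_s = 2.97 * 0.788876 = 2.3430 s


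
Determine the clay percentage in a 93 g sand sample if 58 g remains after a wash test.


Formula: Clay% = (W_total - W_washed) / W_total * 100
Clay mass = 93 - 58 = 35 g
Clay% = 35 / 93 * 100 = 37.6344%

Final answer: 37.6344%


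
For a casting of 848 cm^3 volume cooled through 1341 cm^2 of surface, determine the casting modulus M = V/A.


Formula: Casting Modulus M = V / A
M = 848 cm^3 / 1341 cm^2 = 0.6324 cm


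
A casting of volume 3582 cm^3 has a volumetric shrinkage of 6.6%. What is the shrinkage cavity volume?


Formula: V_shrink = V_casting * shrinkage_pct / 100
V_shrink = 3582 cm^3 * 6.6 / 100 = 236.4120 cm^3

Final answer: 236.4120 cm^3


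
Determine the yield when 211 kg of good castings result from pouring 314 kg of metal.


Formula: Casting Yield = (W_good / W_total) * 100
Yield = (211 kg / 314 kg) * 100 = 67.1975%


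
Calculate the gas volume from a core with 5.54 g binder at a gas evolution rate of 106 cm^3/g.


Formula: V_gas = W_binder * gas_evolution_rate
V = 5.54 g * 106 cm^3/g = 587.2400 cm^3


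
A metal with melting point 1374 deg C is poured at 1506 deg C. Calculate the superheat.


Formula: Superheat = T_pour - T_melt
Superheat = 1506 - 1374 = 132 deg C

132 deg C


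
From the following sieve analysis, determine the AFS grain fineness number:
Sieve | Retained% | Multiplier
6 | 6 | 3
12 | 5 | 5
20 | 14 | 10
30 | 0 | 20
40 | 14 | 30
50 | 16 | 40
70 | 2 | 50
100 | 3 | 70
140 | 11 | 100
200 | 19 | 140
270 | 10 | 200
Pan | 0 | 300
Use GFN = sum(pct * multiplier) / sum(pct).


Formula: GFN = sum(pct * multiplier) / sum(pct)
sum(pct * multiplier) = 7313
sum(pct) = 100
GFN = 7313 / 100 = 73.13

Final answer: 73.13


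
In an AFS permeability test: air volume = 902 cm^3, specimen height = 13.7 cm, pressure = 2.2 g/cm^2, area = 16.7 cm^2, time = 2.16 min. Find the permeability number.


Formula: Permeability Number P = (V * H) / (p * A * t)
Numerator: V * H = 902 * 13.7 = 12357.4
Denominator: p * A * t = 2.2 * 16.7 * 2.16 = 79.3584
P = 12357.4 / 79.3584 = 155.7163


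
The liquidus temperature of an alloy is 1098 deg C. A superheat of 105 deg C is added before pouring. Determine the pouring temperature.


Formula: T_pour = T_melt + Superheat
T_pour = 1098 + 105 = 1203 deg C

Final answer: 1203 deg C


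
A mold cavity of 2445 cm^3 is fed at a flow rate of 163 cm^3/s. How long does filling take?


Formula: t_fill = V_mold / Q_flow
t = 2445 cm^3 / 163 cm^3/s = 15.0000 s

Final answer: 15.0000 s


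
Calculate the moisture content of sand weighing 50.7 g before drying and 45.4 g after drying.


Formula: MC = (W_wet - W_dry) / W_wet * 100
Water mass = 50.7 - 45.4 = 5.3 g
MC = 5.3 / 50.7 * 100 = 10.4536%


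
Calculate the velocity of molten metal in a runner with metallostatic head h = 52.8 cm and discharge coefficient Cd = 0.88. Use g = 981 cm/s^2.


Formula: v = Cd * sqrt(2 * g * h)  (Torricelli with discharge coefficient)
2*g*h = 2 * 981 * 52.8 = 103593.6 cm^2/s^2
sqrt(103593.6) = 321.85960 cm/s
v = 0.88 * 321.85960 = 283.2364 cm/s

Final answer: 283.2364 cm/s


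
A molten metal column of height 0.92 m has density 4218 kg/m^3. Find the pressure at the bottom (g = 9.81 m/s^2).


Formula: P = rho * g * h
rho * g = 4218 * 9.81 = 41378.58 N/m^3
P = 41378.58 * 0.92 = 38068.2936 Pa

Answer: 38068.2936 Pa


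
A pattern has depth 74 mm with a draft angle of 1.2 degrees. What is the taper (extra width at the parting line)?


Formula: taper = depth * tan(draft_angle)
tan(1.2 deg) = 0.0209470
taper = 74 mm * 0.0209470 = 1.5501 mm

Answer: 1.5501 mm


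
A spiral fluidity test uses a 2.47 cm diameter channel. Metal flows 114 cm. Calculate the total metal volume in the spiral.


Formula: V = pi * (d/2)^2 * L  (cylinder volume)
Radius = 2.47/2 = 1.235 cm
V = pi * 1.235^2 * 114 = 546.2465 cm^3


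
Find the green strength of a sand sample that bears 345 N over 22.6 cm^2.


Formula: Compressive Strength = Force / Area
Strength = 345 N / 22.6 cm^2 = 15.2655 N/cm^2

Final answer: 15.2655 N/cm^2


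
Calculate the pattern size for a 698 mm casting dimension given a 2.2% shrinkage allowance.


Formula: L_pattern = L_casting * (1 + shrinkage_rate/100)
Shrinkage factor = 1 + 2.2/100 = 1.022
L_pattern = 698 mm * 1.022 = 713.3560 mm

713.3560 mm


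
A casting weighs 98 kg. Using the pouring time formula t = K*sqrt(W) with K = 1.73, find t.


Formula: t = K * sqrt(W)
sqrt(W) = sqrt(98) = 9.89949
t = 1.73 * 9.89949 = 17.1261 s

Final answer: 17.1261 s


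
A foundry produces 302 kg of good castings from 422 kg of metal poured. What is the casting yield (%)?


Formula: Casting Yield = (W_good / W_total) * 100
Yield = (302 kg / 422 kg) * 100 = 71.5640%

71.5640%


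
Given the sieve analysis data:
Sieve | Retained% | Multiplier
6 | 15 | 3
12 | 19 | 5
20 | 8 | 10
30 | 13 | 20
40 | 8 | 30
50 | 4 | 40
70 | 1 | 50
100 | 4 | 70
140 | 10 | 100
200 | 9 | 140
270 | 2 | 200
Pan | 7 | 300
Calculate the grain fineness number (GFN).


Formula: GFN = sum(pct * multiplier) / sum(pct)
sum(pct * multiplier) = 5970
sum(pct) = 100
GFN = 5970 / 100 = 59.70

59.70


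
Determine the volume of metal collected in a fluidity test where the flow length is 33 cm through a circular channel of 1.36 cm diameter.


Formula: V = pi * (d/2)^2 * L  (cylinder volume)
Radius = 1.36/2 = 0.68 cm
V = pi * 0.68^2 * 33 = 47.9382 cm^3

Final answer: 47.9382 cm^3


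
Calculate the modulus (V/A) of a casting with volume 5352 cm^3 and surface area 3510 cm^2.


Formula: Casting Modulus M = V / A
M = 5352 cm^3 / 3510 cm^2 = 1.5248 cm


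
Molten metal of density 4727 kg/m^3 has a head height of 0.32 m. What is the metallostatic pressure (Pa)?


Formula: P = rho * g * h
rho * g = 4727 * 9.81 = 46371.87 N/m^3
P = 46371.87 * 0.32 = 14838.9984 Pa


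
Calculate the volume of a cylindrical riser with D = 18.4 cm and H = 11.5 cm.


Formula: V = pi * (D/2)^2 * H  (cylinder volume)
Radius = D/2 = 18.4/2 = 9.2 cm
V = pi * 9.2^2 * 11.5 = 3057.9006 cm^3

3057.9006 cm^3


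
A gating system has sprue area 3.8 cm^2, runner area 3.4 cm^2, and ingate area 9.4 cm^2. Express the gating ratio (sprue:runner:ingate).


Sprue:Runner:Ingate = 1 : 3.4/3.8 : 9.4/3.8 = 1:0.89:2.47

Answer: 1:0.89:2.47


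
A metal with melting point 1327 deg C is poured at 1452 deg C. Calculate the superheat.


Formula: Superheat = T_pour - T_melt
Superheat = 1452 - 1327 = 125 deg C

125 deg C


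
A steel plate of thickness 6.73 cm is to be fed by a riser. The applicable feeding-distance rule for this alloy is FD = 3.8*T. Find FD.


Formula: FD = 3.8 * T  (riser feeding-distance rule)
FD = 3.8 * 6.73 cm = 25.5740 cm

25.5740 cm


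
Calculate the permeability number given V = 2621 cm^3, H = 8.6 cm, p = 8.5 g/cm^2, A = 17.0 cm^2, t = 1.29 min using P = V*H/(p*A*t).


Formula: Permeability Number P = (V * H) / (p * A * t)
Numerator: V * H = 2621 * 8.6 = 22540.6
Denominator: p * A * t = 8.5 * 17.0 * 1.29 = 186.405
P = 22540.6 / 186.405 = 120.9227

Final answer: 120.9227
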